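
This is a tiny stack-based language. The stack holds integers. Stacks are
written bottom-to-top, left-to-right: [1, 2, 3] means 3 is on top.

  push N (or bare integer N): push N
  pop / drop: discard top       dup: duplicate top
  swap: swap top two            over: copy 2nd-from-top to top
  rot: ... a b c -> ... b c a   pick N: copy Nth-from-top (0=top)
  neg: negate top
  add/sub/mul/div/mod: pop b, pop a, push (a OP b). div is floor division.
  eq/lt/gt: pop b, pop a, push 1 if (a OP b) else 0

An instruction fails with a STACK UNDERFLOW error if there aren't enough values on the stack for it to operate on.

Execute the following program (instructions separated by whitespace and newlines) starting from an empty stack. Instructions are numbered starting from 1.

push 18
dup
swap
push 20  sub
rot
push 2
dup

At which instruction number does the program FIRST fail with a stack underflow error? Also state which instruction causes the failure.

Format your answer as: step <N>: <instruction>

Step 1 ('push 18'): stack = [18], depth = 1
Step 2 ('dup'): stack = [18, 18], depth = 2
Step 3 ('swap'): stack = [18, 18], depth = 2
Step 4 ('push 20'): stack = [18, 18, 20], depth = 3
Step 5 ('sub'): stack = [18, -2], depth = 2
Step 6 ('rot'): needs 3 value(s) but depth is 2 — STACK UNDERFLOW

Answer: step 6: rot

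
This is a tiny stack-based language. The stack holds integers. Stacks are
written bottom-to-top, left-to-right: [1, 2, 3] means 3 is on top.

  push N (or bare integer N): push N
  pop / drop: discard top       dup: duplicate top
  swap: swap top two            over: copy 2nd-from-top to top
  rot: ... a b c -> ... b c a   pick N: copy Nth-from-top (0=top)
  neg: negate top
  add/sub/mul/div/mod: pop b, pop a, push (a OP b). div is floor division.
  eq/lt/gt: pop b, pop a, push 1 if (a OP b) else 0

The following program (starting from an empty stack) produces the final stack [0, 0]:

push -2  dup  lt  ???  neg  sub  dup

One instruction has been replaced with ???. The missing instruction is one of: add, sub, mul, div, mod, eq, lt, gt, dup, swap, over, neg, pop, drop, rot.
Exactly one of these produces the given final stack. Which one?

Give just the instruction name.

Answer: dup

Derivation:
Stack before ???: [0]
Stack after ???:  [0, 0]
The instruction that transforms [0] -> [0, 0] is: dup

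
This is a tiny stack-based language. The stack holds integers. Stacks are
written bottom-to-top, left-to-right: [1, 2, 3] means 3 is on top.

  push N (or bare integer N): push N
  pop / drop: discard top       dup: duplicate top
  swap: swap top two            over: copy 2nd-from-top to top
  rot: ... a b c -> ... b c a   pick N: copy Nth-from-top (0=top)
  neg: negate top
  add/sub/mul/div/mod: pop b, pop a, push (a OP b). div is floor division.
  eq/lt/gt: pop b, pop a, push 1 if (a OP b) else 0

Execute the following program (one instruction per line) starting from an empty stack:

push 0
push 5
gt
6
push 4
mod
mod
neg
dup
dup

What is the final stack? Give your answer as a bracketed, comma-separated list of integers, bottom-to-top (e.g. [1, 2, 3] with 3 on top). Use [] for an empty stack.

Answer: [0, 0, 0]

Derivation:
After 'push 0': [0]
After 'push 5': [0, 5]
After 'gt': [0]
After 'push 6': [0, 6]
After 'push 4': [0, 6, 4]
After 'mod': [0, 2]
After 'mod': [0]
After 'neg': [0]
After 'dup': [0, 0]
After 'dup': [0, 0, 0]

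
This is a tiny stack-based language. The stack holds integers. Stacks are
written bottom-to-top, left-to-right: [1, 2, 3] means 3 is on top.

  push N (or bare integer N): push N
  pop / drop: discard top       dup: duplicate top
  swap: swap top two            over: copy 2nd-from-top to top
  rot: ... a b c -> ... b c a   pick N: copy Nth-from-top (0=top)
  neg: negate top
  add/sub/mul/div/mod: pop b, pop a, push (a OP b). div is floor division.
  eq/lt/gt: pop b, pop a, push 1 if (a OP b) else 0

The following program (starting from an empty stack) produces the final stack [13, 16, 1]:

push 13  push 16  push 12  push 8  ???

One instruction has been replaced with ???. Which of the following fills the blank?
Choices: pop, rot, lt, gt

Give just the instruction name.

Answer: gt

Derivation:
Stack before ???: [13, 16, 12, 8]
Stack after ???:  [13, 16, 1]
Checking each choice:
  pop: produces [13, 16, 12]
  rot: produces [13, 12, 8, 16]
  lt: produces [13, 16, 0]
  gt: MATCH


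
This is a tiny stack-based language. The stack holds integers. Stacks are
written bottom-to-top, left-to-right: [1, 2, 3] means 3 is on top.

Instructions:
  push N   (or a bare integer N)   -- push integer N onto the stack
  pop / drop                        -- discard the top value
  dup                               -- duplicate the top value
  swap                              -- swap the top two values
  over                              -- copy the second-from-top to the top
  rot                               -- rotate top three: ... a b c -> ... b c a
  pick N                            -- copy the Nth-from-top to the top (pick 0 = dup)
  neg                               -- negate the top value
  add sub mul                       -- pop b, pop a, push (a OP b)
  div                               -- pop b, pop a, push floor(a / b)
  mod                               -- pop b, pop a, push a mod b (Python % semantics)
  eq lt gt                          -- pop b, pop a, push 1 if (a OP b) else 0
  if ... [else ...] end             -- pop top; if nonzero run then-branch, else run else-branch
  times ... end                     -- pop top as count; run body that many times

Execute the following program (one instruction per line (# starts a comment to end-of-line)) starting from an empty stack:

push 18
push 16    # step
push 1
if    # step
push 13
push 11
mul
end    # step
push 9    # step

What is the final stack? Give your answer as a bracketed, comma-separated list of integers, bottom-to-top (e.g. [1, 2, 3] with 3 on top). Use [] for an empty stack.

Answer: [18, 16, 143, 9]

Derivation:
After 'push 18': [18]
After 'push 16': [18, 16]
After 'push 1': [18, 16, 1]
After 'if': [18, 16]
After 'push 13': [18, 16, 13]
After 'push 11': [18, 16, 13, 11]
After 'mul': [18, 16, 143]
After 'push 9': [18, 16, 143, 9]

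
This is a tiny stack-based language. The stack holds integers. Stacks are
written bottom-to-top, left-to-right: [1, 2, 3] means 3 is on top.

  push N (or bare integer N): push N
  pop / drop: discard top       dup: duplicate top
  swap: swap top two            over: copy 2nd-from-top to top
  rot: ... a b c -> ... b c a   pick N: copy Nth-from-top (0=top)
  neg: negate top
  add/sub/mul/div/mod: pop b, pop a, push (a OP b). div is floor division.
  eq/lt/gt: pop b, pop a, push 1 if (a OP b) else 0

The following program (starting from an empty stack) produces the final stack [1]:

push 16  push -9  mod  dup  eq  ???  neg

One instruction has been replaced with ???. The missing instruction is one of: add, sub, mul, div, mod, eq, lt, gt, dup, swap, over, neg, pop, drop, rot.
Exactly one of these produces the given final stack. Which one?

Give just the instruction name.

Stack before ???: [1]
Stack after ???:  [-1]
The instruction that transforms [1] -> [-1] is: neg

Answer: neg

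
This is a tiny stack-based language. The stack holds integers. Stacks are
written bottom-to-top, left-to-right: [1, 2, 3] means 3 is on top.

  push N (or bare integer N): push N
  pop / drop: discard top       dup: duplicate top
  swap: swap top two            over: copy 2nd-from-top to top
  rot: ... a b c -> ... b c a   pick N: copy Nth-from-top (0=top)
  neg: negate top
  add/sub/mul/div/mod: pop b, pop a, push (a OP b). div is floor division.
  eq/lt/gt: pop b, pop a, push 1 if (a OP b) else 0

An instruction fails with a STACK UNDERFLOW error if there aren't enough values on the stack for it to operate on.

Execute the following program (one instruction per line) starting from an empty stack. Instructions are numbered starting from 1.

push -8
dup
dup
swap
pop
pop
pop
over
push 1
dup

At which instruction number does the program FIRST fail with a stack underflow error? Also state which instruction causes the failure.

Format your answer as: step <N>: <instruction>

Step 1 ('push -8'): stack = [-8], depth = 1
Step 2 ('dup'): stack = [-8, -8], depth = 2
Step 3 ('dup'): stack = [-8, -8, -8], depth = 3
Step 4 ('swap'): stack = [-8, -8, -8], depth = 3
Step 5 ('pop'): stack = [-8, -8], depth = 2
Step 6 ('pop'): stack = [-8], depth = 1
Step 7 ('pop'): stack = [], depth = 0
Step 8 ('over'): needs 2 value(s) but depth is 0 — STACK UNDERFLOW

Answer: step 8: over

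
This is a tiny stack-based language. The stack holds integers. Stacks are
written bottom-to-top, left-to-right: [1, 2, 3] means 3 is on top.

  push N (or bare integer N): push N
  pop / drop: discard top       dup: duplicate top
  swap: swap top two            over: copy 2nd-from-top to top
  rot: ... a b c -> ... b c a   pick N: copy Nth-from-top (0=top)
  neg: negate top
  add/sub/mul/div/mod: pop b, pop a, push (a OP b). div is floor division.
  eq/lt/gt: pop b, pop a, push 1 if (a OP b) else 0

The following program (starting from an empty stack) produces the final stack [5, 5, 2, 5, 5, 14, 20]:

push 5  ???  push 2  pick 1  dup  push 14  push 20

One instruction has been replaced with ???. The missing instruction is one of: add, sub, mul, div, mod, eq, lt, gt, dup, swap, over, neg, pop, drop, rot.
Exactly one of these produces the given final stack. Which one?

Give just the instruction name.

Stack before ???: [5]
Stack after ???:  [5, 5]
The instruction that transforms [5] -> [5, 5] is: dup

Answer: dup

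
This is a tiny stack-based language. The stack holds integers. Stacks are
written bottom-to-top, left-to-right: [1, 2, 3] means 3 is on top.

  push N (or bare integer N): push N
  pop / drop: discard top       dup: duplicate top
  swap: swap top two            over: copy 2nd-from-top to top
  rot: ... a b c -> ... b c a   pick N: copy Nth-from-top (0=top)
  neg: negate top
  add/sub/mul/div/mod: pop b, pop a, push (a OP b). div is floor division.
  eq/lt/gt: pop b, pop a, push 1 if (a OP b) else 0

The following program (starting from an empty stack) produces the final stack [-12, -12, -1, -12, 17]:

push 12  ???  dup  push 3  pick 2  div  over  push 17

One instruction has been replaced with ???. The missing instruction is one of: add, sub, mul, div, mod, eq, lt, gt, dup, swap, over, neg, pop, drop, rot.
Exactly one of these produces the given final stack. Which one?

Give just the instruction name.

Answer: neg

Derivation:
Stack before ???: [12]
Stack after ???:  [-12]
The instruction that transforms [12] -> [-12] is: neg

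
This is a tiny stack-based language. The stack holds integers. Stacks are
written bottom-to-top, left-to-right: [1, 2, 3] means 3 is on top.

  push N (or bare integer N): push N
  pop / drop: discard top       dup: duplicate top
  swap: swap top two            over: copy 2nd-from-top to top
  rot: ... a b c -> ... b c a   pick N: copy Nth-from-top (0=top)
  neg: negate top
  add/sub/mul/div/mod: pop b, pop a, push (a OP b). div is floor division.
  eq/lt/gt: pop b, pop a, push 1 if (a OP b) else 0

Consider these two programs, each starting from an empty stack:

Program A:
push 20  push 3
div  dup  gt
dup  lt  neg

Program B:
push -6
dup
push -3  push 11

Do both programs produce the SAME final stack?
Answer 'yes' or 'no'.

Answer: no

Derivation:
Program A trace:
  After 'push 20': [20]
  After 'push 3': [20, 3]
  After 'div': [6]
  After 'dup': [6, 6]
  After 'gt': [0]
  After 'dup': [0, 0]
  After 'lt': [0]
  After 'neg': [0]
Program A final stack: [0]

Program B trace:
  After 'push -6': [-6]
  After 'dup': [-6, -6]
  After 'push -3': [-6, -6, -3]
  After 'push 11': [-6, -6, -3, 11]
Program B final stack: [-6, -6, -3, 11]
Same: no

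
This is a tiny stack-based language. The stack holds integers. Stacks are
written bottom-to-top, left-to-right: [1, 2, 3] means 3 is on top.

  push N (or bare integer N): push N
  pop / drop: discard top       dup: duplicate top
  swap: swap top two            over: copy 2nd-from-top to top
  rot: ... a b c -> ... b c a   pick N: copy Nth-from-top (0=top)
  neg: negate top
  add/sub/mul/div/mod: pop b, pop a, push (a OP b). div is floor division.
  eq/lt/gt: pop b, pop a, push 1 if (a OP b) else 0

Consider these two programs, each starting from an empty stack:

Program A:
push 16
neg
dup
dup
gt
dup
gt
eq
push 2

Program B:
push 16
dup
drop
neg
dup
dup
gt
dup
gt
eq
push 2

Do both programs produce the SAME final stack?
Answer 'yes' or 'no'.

Program A trace:
  After 'push 16': [16]
  After 'neg': [-16]
  After 'dup': [-16, -16]
  After 'dup': [-16, -16, -16]
  After 'gt': [-16, 0]
  After 'dup': [-16, 0, 0]
  After 'gt': [-16, 0]
  After 'eq': [0]
  After 'push 2': [0, 2]
Program A final stack: [0, 2]

Program B trace:
  After 'push 16': [16]
  After 'dup': [16, 16]
  After 'drop': [16]
  After 'neg': [-16]
  After 'dup': [-16, -16]
  After 'dup': [-16, -16, -16]
  After 'gt': [-16, 0]
  After 'dup': [-16, 0, 0]
  After 'gt': [-16, 0]
  After 'eq': [0]
  After 'push 2': [0, 2]
Program B final stack: [0, 2]
Same: yes

Answer: yes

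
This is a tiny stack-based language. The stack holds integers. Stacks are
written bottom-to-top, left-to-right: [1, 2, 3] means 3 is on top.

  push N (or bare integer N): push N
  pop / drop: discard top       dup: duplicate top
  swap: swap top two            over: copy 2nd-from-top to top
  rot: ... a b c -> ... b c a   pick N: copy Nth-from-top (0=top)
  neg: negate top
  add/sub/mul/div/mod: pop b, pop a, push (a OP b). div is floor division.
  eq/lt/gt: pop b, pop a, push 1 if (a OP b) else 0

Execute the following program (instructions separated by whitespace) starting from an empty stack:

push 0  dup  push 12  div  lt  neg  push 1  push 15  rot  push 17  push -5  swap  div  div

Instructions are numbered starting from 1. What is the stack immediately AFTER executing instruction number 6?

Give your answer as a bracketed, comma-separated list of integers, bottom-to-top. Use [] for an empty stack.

Answer: [0]

Derivation:
Step 1 ('push 0'): [0]
Step 2 ('dup'): [0, 0]
Step 3 ('push 12'): [0, 0, 12]
Step 4 ('div'): [0, 0]
Step 5 ('lt'): [0]
Step 6 ('neg'): [0]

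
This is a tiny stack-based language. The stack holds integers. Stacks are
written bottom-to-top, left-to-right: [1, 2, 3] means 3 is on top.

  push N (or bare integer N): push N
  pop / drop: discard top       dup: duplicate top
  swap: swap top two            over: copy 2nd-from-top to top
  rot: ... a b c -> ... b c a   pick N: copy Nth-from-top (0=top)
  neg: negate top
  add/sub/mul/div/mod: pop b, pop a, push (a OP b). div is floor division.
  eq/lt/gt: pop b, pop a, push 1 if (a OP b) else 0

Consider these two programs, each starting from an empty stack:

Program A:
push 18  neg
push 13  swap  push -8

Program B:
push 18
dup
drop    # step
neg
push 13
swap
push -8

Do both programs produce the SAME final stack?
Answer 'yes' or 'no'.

Program A trace:
  After 'push 18': [18]
  After 'neg': [-18]
  After 'push 13': [-18, 13]
  After 'swap': [13, -18]
  After 'push -8': [13, -18, -8]
Program A final stack: [13, -18, -8]

Program B trace:
  After 'push 18': [18]
  After 'dup': [18, 18]
  After 'drop': [18]
  After 'neg': [-18]
  After 'push 13': [-18, 13]
  After 'swap': [13, -18]
  After 'push -8': [13, -18, -8]
Program B final stack: [13, -18, -8]
Same: yes

Answer: yes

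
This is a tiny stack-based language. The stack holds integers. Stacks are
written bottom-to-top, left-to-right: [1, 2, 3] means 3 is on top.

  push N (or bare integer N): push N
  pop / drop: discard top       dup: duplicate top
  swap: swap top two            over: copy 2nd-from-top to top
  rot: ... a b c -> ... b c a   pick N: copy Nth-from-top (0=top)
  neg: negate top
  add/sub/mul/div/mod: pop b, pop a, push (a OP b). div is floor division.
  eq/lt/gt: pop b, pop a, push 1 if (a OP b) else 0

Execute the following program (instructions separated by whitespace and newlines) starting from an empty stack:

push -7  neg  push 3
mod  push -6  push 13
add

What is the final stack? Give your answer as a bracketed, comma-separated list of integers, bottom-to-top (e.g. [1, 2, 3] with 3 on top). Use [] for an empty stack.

Answer: [1, 7]

Derivation:
After 'push -7': [-7]
After 'neg': [7]
After 'push 3': [7, 3]
After 'mod': [1]
After 'push -6': [1, -6]
After 'push 13': [1, -6, 13]
After 'add': [1, 7]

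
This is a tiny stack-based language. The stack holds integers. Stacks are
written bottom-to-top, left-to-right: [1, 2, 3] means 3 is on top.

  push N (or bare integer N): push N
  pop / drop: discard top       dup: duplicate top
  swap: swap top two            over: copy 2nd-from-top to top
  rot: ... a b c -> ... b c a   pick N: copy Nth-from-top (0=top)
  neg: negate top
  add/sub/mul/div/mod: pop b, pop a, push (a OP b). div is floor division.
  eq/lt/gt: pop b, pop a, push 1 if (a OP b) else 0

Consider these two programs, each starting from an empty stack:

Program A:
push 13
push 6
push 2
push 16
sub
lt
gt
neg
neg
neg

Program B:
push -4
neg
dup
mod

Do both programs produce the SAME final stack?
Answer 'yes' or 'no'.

Answer: no

Derivation:
Program A trace:
  After 'push 13': [13]
  After 'push 6': [13, 6]
  After 'push 2': [13, 6, 2]
  After 'push 16': [13, 6, 2, 16]
  After 'sub': [13, 6, -14]
  After 'lt': [13, 0]
  After 'gt': [1]
  After 'neg': [-1]
  After 'neg': [1]
  After 'neg': [-1]
Program A final stack: [-1]

Program B trace:
  After 'push -4': [-4]
  After 'neg': [4]
  After 'dup': [4, 4]
  After 'mod': [0]
Program B final stack: [0]
Same: no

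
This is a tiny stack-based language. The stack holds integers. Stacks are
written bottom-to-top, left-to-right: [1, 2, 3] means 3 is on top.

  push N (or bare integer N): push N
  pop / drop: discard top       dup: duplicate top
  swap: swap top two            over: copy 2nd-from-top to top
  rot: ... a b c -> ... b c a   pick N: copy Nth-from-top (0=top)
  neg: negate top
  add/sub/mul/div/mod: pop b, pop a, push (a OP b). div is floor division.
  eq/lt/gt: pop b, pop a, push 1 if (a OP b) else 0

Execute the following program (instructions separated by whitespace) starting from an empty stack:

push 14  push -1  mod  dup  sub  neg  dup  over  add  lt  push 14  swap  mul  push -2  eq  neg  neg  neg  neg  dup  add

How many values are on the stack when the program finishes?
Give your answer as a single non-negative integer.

Answer: 1

Derivation:
After 'push 14': stack = [14] (depth 1)
After 'push -1': stack = [14, -1] (depth 2)
After 'mod': stack = [0] (depth 1)
After 'dup': stack = [0, 0] (depth 2)
After 'sub': stack = [0] (depth 1)
After 'neg': stack = [0] (depth 1)
After 'dup': stack = [0, 0] (depth 2)
After 'over': stack = [0, 0, 0] (depth 3)
After 'add': stack = [0, 0] (depth 2)
After 'lt': stack = [0] (depth 1)
  ...
After 'swap': stack = [14, 0] (depth 2)
After 'mul': stack = [0] (depth 1)
After 'push -2': stack = [0, -2] (depth 2)
After 'eq': stack = [0] (depth 1)
After 'neg': stack = [0] (depth 1)
After 'neg': stack = [0] (depth 1)
After 'neg': stack = [0] (depth 1)
After 'neg': stack = [0] (depth 1)
After 'dup': stack = [0, 0] (depth 2)
After 'add': stack = [0] (depth 1)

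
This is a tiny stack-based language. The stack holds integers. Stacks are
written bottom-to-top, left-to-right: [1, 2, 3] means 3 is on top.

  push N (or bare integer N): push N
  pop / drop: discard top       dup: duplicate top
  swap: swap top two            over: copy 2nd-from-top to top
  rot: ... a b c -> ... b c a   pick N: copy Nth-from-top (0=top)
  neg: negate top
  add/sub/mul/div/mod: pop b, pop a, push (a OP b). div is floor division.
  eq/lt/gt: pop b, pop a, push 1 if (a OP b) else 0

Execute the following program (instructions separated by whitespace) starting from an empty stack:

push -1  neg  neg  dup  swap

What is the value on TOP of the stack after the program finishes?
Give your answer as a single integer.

Answer: -1

Derivation:
After 'push -1': [-1]
After 'neg': [1]
After 'neg': [-1]
After 'dup': [-1, -1]
After 'swap': [-1, -1]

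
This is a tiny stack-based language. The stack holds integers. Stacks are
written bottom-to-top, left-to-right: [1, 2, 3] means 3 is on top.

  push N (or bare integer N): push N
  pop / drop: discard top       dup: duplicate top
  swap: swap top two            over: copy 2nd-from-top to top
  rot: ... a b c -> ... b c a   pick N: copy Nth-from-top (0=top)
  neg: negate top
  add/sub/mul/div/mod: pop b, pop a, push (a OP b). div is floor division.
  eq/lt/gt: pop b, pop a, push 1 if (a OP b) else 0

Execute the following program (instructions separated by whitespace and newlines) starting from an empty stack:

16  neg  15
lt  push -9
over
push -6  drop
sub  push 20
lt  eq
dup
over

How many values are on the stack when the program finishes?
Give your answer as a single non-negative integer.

After 'push 16': stack = [16] (depth 1)
After 'neg': stack = [-16] (depth 1)
After 'push 15': stack = [-16, 15] (depth 2)
After 'lt': stack = [1] (depth 1)
After 'push -9': stack = [1, -9] (depth 2)
After 'over': stack = [1, -9, 1] (depth 3)
After 'push -6': stack = [1, -9, 1, -6] (depth 4)
After 'drop': stack = [1, -9, 1] (depth 3)
After 'sub': stack = [1, -10] (depth 2)
After 'push 20': stack = [1, -10, 20] (depth 3)
After 'lt': stack = [1, 1] (depth 2)
After 'eq': stack = [1] (depth 1)
After 'dup': stack = [1, 1] (depth 2)
After 'over': stack = [1, 1, 1] (depth 3)

Answer: 3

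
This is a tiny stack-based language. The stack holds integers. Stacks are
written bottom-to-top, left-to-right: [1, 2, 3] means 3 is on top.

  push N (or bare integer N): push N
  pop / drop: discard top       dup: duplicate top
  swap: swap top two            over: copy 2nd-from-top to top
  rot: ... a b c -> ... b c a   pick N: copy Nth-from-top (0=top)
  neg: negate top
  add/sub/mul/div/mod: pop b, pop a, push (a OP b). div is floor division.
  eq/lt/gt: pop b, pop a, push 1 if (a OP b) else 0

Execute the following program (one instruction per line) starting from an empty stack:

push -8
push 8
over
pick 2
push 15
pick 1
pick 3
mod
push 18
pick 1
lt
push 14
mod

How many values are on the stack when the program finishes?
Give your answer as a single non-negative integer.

Answer: 7

Derivation:
After 'push -8': stack = [-8] (depth 1)
After 'push 8': stack = [-8, 8] (depth 2)
After 'over': stack = [-8, 8, -8] (depth 3)
After 'pick 2': stack = [-8, 8, -8, -8] (depth 4)
After 'push 15': stack = [-8, 8, -8, -8, 15] (depth 5)
After 'pick 1': stack = [-8, 8, -8, -8, 15, -8] (depth 6)
After 'pick 3': stack = [-8, 8, -8, -8, 15, -8, -8] (depth 7)
After 'mod': stack = [-8, 8, -8, -8, 15, 0] (depth 6)
After 'push 18': stack = [-8, 8, -8, -8, 15, 0, 18] (depth 7)
After 'pick 1': stack = [-8, 8, -8, -8, 15, 0, 18, 0] (depth 8)
After 'lt': stack = [-8, 8, -8, -8, 15, 0, 0] (depth 7)
After 'push 14': stack = [-8, 8, -8, -8, 15, 0, 0, 14] (depth 8)
After 'mod': stack = [-8, 8, -8, -8, 15, 0, 0] (depth 7)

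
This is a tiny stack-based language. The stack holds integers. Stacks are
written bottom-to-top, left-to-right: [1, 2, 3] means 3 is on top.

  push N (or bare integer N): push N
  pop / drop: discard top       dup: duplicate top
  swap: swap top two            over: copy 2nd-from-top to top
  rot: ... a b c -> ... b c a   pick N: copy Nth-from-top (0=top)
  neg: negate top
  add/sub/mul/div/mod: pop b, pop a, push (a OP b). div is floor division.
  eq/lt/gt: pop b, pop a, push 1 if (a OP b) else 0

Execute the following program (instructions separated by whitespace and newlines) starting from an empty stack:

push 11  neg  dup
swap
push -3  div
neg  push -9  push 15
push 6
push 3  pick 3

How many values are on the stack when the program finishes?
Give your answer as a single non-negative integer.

Answer: 7

Derivation:
After 'push 11': stack = [11] (depth 1)
After 'neg': stack = [-11] (depth 1)
After 'dup': stack = [-11, -11] (depth 2)
After 'swap': stack = [-11, -11] (depth 2)
After 'push -3': stack = [-11, -11, -3] (depth 3)
After 'div': stack = [-11, 3] (depth 2)
After 'neg': stack = [-11, -3] (depth 2)
After 'push -9': stack = [-11, -3, -9] (depth 3)
After 'push 15': stack = [-11, -3, -9, 15] (depth 4)
After 'push 6': stack = [-11, -3, -9, 15, 6] (depth 5)
After 'push 3': stack = [-11, -3, -9, 15, 6, 3] (depth 6)
After 'pick 3': stack = [-11, -3, -9, 15, 6, 3, -9] (depth 7)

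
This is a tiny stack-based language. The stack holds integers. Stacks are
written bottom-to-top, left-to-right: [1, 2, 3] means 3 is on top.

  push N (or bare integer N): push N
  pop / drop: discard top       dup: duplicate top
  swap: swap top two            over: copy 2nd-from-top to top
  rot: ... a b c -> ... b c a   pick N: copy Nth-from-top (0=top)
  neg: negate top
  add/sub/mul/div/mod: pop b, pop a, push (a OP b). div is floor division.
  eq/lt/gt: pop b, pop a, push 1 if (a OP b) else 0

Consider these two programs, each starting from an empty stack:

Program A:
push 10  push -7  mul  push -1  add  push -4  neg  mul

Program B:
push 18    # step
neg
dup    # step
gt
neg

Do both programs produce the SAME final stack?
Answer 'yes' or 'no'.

Answer: no

Derivation:
Program A trace:
  After 'push 10': [10]
  After 'push -7': [10, -7]
  After 'mul': [-70]
  After 'push -1': [-70, -1]
  After 'add': [-71]
  After 'push -4': [-71, -4]
  After 'neg': [-71, 4]
  After 'mul': [-284]
Program A final stack: [-284]

Program B trace:
  After 'push 18': [18]
  After 'neg': [-18]
  After 'dup': [-18, -18]
  After 'gt': [0]
  After 'neg': [0]
Program B final stack: [0]
Same: no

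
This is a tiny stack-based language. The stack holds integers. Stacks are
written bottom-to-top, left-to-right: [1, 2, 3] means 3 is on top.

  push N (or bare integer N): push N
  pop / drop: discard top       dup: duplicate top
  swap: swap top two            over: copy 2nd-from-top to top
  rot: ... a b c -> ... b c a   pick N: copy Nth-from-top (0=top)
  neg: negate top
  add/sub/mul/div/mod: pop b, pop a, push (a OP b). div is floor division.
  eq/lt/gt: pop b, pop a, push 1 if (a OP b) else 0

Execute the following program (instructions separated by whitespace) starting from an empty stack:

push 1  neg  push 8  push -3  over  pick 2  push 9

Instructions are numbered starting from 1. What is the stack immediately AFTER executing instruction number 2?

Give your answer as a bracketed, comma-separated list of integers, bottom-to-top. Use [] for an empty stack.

Step 1 ('push 1'): [1]
Step 2 ('neg'): [-1]

Answer: [-1]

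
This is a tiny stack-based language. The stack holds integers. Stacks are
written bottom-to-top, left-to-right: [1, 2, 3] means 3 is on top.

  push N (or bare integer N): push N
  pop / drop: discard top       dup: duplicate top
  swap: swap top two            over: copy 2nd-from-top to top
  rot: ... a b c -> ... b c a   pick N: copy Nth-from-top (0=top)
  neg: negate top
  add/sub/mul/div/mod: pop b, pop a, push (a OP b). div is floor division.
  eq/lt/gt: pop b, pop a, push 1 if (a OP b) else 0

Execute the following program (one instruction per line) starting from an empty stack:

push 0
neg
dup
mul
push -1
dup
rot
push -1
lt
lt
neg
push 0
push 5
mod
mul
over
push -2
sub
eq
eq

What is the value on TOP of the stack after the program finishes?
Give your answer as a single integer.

After 'push 0': [0]
After 'neg': [0]
After 'dup': [0, 0]
After 'mul': [0]
After 'push -1': [0, -1]
After 'dup': [0, -1, -1]
After 'rot': [-1, -1, 0]
After 'push -1': [-1, -1, 0, -1]
After 'lt': [-1, -1, 0]
After 'lt': [-1, 1]
After 'neg': [-1, -1]
After 'push 0': [-1, -1, 0]
After 'push 5': [-1, -1, 0, 5]
After 'mod': [-1, -1, 0]
After 'mul': [-1, 0]
After 'over': [-1, 0, -1]
After 'push -2': [-1, 0, -1, -2]
After 'sub': [-1, 0, 1]
After 'eq': [-1, 0]
After 'eq': [0]

Answer: 0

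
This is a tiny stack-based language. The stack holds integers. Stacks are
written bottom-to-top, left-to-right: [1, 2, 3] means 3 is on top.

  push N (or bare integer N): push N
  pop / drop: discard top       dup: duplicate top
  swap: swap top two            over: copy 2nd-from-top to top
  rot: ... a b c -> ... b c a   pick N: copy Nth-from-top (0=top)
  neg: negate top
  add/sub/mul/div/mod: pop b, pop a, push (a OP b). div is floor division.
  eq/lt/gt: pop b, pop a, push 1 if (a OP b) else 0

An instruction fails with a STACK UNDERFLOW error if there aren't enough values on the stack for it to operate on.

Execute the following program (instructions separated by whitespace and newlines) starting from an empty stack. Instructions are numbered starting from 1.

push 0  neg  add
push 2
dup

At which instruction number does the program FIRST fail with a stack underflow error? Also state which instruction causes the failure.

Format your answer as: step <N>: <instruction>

Step 1 ('push 0'): stack = [0], depth = 1
Step 2 ('neg'): stack = [0], depth = 1
Step 3 ('add'): needs 2 value(s) but depth is 1 — STACK UNDERFLOW

Answer: step 3: add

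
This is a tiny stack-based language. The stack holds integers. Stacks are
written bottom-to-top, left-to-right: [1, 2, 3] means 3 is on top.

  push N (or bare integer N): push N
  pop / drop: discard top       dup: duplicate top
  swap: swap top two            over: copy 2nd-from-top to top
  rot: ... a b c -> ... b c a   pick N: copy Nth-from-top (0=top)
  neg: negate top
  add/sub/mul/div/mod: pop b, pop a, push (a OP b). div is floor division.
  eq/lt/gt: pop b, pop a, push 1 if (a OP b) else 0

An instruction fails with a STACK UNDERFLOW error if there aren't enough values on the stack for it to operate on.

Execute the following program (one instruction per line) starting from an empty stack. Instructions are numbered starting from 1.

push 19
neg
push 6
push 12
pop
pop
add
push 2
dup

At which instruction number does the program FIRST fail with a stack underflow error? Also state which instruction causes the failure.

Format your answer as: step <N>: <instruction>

Step 1 ('push 19'): stack = [19], depth = 1
Step 2 ('neg'): stack = [-19], depth = 1
Step 3 ('push 6'): stack = [-19, 6], depth = 2
Step 4 ('push 12'): stack = [-19, 6, 12], depth = 3
Step 5 ('pop'): stack = [-19, 6], depth = 2
Step 6 ('pop'): stack = [-19], depth = 1
Step 7 ('add'): needs 2 value(s) but depth is 1 — STACK UNDERFLOW

Answer: step 7: add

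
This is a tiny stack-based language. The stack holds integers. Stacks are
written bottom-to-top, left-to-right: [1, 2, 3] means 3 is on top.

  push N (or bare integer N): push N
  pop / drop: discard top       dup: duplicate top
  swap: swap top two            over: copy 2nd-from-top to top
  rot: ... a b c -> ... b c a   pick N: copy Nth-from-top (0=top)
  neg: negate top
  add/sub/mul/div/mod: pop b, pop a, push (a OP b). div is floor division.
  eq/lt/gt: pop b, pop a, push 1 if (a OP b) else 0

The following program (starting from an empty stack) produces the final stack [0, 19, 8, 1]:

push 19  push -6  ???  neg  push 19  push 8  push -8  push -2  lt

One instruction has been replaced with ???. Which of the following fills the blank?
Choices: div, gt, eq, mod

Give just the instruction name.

Stack before ???: [19, -6]
Stack after ???:  [0]
Checking each choice:
  div: produces [4, 19, 8, 1]
  gt: produces [-1, 19, 8, 1]
  eq: MATCH
  mod: produces [5, 19, 8, 1]


Answer: eq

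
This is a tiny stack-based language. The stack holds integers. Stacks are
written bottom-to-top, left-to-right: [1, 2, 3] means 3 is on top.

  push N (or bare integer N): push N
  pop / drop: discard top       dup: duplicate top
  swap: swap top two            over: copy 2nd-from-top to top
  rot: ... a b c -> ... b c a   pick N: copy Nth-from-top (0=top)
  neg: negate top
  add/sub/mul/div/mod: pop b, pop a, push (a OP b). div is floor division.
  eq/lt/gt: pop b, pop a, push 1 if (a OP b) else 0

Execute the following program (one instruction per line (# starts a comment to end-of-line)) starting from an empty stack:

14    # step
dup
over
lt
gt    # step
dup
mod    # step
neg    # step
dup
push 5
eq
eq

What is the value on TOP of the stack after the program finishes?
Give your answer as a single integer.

Answer: 1

Derivation:
After 'push 14': [14]
After 'dup': [14, 14]
After 'over': [14, 14, 14]
After 'lt': [14, 0]
After 'gt': [1]
After 'dup': [1, 1]
After 'mod': [0]
After 'neg': [0]
After 'dup': [0, 0]
After 'push 5': [0, 0, 5]
After 'eq': [0, 0]
After 'eq': [1]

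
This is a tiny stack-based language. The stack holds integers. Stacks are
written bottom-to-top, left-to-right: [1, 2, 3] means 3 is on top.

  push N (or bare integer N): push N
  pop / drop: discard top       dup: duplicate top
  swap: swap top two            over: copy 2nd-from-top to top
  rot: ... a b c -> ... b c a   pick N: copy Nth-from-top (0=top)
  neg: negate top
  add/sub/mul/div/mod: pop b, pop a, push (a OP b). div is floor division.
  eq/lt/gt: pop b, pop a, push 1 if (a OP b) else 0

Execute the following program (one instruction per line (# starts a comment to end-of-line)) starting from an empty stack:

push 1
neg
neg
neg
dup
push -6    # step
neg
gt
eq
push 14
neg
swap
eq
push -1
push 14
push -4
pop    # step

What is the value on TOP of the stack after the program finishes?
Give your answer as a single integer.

Answer: 14

Derivation:
After 'push 1': [1]
After 'neg': [-1]
After 'neg': [1]
After 'neg': [-1]
After 'dup': [-1, -1]
After 'push -6': [-1, -1, -6]
After 'neg': [-1, -1, 6]
After 'gt': [-1, 0]
After 'eq': [0]
After 'push 14': [0, 14]
After 'neg': [0, -14]
After 'swap': [-14, 0]
After 'eq': [0]
After 'push -1': [0, -1]
After 'push 14': [0, -1, 14]
After 'push -4': [0, -1, 14, -4]
After 'pop': [0, -1, 14]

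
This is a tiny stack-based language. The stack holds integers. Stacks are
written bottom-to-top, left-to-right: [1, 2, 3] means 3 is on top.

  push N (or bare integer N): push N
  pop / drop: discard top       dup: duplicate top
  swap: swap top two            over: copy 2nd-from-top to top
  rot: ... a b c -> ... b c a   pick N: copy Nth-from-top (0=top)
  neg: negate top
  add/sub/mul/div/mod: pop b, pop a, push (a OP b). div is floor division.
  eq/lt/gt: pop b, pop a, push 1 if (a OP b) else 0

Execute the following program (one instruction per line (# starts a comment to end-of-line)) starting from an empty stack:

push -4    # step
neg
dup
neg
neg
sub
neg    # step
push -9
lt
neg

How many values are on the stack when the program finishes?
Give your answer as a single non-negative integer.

After 'push -4': stack = [-4] (depth 1)
After 'neg': stack = [4] (depth 1)
After 'dup': stack = [4, 4] (depth 2)
After 'neg': stack = [4, -4] (depth 2)
After 'neg': stack = [4, 4] (depth 2)
After 'sub': stack = [0] (depth 1)
After 'neg': stack = [0] (depth 1)
After 'push -9': stack = [0, -9] (depth 2)
After 'lt': stack = [0] (depth 1)
After 'neg': stack = [0] (depth 1)

Answer: 1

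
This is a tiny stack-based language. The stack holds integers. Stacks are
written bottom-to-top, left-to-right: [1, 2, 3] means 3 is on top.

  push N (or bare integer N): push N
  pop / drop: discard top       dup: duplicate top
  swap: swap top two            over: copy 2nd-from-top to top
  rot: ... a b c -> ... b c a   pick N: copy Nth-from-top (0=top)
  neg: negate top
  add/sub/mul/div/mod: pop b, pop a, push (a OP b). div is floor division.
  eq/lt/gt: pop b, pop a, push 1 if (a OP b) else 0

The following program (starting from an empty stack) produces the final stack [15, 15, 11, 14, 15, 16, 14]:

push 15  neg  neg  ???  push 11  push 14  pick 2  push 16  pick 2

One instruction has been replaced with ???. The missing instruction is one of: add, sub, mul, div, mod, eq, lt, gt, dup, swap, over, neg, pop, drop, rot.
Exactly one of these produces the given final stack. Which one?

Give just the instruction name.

Stack before ???: [15]
Stack after ???:  [15, 15]
The instruction that transforms [15] -> [15, 15] is: dup

Answer: dup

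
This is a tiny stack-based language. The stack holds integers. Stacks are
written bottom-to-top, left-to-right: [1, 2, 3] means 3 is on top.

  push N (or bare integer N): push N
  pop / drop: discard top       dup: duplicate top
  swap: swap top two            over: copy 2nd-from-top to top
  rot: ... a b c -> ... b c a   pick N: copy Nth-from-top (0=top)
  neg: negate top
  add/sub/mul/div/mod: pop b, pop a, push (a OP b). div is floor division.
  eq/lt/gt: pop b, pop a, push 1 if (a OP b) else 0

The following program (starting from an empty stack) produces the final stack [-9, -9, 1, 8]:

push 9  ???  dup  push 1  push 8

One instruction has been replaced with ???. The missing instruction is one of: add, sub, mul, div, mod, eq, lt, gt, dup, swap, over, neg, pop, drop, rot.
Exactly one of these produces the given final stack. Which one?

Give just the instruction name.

Answer: neg

Derivation:
Stack before ???: [9]
Stack after ???:  [-9]
The instruction that transforms [9] -> [-9] is: neg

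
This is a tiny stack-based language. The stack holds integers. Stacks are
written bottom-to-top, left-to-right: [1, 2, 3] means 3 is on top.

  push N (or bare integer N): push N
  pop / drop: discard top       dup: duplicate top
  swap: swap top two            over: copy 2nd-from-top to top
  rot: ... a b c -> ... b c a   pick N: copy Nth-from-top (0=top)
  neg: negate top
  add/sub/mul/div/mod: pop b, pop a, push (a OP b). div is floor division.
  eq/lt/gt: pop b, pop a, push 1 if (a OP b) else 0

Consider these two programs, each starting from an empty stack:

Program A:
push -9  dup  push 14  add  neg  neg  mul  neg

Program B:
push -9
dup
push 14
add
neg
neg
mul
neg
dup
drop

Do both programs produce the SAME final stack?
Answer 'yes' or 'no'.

Program A trace:
  After 'push -9': [-9]
  After 'dup': [-9, -9]
  After 'push 14': [-9, -9, 14]
  After 'add': [-9, 5]
  After 'neg': [-9, -5]
  After 'neg': [-9, 5]
  After 'mul': [-45]
  After 'neg': [45]
Program A final stack: [45]

Program B trace:
  After 'push -9': [-9]
  After 'dup': [-9, -9]
  After 'push 14': [-9, -9, 14]
  After 'add': [-9, 5]
  After 'neg': [-9, -5]
  After 'neg': [-9, 5]
  After 'mul': [-45]
  After 'neg': [45]
  After 'dup': [45, 45]
  After 'drop': [45]
Program B final stack: [45]
Same: yes

Answer: yes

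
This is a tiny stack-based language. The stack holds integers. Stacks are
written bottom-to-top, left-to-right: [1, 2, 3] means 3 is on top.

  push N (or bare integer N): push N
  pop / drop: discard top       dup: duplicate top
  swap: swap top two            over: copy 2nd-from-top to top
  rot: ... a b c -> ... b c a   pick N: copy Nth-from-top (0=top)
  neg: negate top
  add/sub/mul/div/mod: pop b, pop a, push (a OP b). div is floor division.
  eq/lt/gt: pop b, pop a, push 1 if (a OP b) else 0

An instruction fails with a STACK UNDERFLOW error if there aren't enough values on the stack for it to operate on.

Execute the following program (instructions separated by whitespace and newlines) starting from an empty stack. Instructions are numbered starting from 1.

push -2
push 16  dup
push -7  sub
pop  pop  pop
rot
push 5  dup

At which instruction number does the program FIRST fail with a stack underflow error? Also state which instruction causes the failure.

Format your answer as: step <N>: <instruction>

Answer: step 9: rot

Derivation:
Step 1 ('push -2'): stack = [-2], depth = 1
Step 2 ('push 16'): stack = [-2, 16], depth = 2
Step 3 ('dup'): stack = [-2, 16, 16], depth = 3
Step 4 ('push -7'): stack = [-2, 16, 16, -7], depth = 4
Step 5 ('sub'): stack = [-2, 16, 23], depth = 3
Step 6 ('pop'): stack = [-2, 16], depth = 2
Step 7 ('pop'): stack = [-2], depth = 1
Step 8 ('pop'): stack = [], depth = 0
Step 9 ('rot'): needs 3 value(s) but depth is 0 — STACK UNDERFLOW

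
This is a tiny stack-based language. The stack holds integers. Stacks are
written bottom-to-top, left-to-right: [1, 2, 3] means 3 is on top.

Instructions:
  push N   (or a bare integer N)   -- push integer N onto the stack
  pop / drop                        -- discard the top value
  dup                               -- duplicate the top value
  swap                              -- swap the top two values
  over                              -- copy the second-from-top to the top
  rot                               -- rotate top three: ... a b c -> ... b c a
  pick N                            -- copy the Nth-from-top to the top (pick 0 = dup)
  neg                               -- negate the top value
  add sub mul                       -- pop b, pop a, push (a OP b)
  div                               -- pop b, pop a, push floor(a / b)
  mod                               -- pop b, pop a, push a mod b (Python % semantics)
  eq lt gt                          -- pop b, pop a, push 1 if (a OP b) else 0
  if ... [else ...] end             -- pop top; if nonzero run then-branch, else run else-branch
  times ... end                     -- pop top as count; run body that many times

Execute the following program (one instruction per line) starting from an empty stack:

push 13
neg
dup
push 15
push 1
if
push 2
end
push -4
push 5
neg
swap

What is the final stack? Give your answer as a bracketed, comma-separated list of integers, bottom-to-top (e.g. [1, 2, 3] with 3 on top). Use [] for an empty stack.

Answer: [-13, -13, 15, 2, -5, -4]

Derivation:
After 'push 13': [13]
After 'neg': [-13]
After 'dup': [-13, -13]
After 'push 15': [-13, -13, 15]
After 'push 1': [-13, -13, 15, 1]
After 'if': [-13, -13, 15]
After 'push 2': [-13, -13, 15, 2]
After 'push -4': [-13, -13, 15, 2, -4]
After 'push 5': [-13, -13, 15, 2, -4, 5]
After 'neg': [-13, -13, 15, 2, -4, -5]
After 'swap': [-13, -13, 15, 2, -5, -4]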